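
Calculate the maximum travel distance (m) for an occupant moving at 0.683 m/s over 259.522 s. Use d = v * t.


d = 0.683 * 259.522 = 177.25 m

177.25 m


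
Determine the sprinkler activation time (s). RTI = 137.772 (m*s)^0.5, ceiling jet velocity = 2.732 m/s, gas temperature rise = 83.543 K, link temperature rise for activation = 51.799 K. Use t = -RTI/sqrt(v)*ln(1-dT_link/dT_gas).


dT_link/dT_gas = 0.62003
ln(1 - 0.62003) = -0.96766
t = -137.772 / sqrt(2.732) * -0.96766 = 80.657 s

80.657 s


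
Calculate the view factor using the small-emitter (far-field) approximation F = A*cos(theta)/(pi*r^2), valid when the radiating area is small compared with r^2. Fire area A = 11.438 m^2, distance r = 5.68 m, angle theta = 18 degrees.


cos(18 deg) = 0.95106
pi*r^2 = 101.36
F = 11.438 * 0.95106 / 101.36 = 0.10733

0.10733


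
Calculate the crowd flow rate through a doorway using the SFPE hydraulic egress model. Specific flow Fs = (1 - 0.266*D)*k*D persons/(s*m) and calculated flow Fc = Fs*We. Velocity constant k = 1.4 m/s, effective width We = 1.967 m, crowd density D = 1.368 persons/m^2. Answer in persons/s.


1 - 0.266*D = 1 - 0.266*1.368 = 0.63611
Fs = 0.63611 * 1.4 * 1.368 = 1.2183 persons/(s*m)
Fc = 1.2183 * 1.967 = 2.3964 persons/s

2.3964 persons/s


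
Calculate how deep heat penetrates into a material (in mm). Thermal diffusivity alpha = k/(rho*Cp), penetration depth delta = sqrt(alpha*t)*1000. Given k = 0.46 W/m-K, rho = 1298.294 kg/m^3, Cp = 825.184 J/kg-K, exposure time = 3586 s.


alpha = 0.46 / (1298.294 * 825.184) = 4.2937e-07 m^2/s
alpha * t = 0.0015397
delta = sqrt(0.0015397) * 1000 = 39.239 mm

39.239 mm


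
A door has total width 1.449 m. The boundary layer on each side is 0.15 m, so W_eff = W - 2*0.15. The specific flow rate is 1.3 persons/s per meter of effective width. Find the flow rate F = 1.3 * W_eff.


W_eff = 1.449 - 0.30 = 1.149 m
F = 1.3 * 1.149 = 1.4937 persons/s

1.4937 persons/s


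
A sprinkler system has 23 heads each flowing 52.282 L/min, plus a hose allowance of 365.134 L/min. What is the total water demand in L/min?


Sprinkler demand = 23 * 52.282 = 1202.486 L/min
Total = 1202.486 + 365.134 = 1567.62 L/min

1567.62 L/min


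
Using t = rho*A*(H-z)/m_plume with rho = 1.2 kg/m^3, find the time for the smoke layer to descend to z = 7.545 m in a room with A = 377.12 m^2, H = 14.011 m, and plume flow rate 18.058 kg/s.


H - z = 6.466 m
t = 1.2 * 377.12 * 6.466 / 18.058 = 162.04 s

162.04 s


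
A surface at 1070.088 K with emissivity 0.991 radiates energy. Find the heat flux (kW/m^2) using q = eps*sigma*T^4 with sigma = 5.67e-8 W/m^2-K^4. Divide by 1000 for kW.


T^4 = 1.3112e+12
q = 0.991 * 5.67e-8 * 1.3112e+12 / 1000 = 73.677 kW/m^2

73.677 kW/m^2


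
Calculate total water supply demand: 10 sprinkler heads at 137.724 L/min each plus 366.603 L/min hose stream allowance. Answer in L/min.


Sprinkler demand = 10 * 137.724 = 1377.24 L/min
Total = 1377.24 + 366.603 = 1743.843 L/min

1743.843 L/min


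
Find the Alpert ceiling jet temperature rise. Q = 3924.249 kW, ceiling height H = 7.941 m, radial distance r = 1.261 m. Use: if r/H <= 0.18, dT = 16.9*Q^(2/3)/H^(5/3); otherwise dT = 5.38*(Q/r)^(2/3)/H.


r/H = 1.261 / 7.941 = 0.15880
r/H <= 0.18, so dT = 16.9*Q^(2/3)/H^(5/3)
Q^(2/3) = 248.79
H^(5/3) = 31.608
dT = 16.9 * 248.79 / 31.608 = 133.02 K

133.02 K


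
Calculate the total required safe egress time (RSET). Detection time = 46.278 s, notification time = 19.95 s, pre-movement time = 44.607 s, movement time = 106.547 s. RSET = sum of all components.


Total = 46.278 + 19.95 + 44.607 + 106.547 = 217.382 s

217.382 s


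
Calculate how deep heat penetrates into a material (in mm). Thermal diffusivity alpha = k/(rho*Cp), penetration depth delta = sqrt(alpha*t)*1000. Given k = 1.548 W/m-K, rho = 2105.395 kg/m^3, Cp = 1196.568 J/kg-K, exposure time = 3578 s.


alpha = 1.548 / (2105.395 * 1196.568) = 6.1447e-07 m^2/s
alpha * t = 0.0021986
delta = sqrt(0.0021986) * 1000 = 46.889 mm

46.889 mm


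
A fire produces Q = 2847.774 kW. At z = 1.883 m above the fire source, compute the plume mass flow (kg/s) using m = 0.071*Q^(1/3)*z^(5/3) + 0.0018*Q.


Q^(1/3) = 14.174
z^(5/3) = 2.8713
First term = 0.071 * 14.174 * 2.8713 = 2.8896
Second term = 0.0018 * 2847.774 = 5.1260
m = 8.0156 kg/s

8.0156 kg/s


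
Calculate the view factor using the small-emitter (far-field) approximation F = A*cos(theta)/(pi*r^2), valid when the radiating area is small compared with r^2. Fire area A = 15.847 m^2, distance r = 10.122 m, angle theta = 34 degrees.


cos(34 deg) = 0.82904
pi*r^2 = 321.87
F = 15.847 * 0.82904 / 321.87 = 0.040817

0.040817


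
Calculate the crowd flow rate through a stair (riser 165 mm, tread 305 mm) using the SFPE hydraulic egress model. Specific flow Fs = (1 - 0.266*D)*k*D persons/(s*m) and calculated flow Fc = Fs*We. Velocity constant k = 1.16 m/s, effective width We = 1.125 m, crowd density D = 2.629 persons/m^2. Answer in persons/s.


1 - 0.266*D = 1 - 0.266*2.629 = 0.30069
Fs = 0.30069 * 1.16 * 2.629 = 0.91698 persons/(s*m)
Fc = 0.91698 * 1.125 = 1.0316 persons/s

1.0316 persons/s


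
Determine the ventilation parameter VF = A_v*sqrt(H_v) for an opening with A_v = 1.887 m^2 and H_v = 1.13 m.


sqrt(H_v) = 1.0630
VF = 1.887 * 1.0630 = 2.0059 m^(5/2)

2.0059 m^(5/2)


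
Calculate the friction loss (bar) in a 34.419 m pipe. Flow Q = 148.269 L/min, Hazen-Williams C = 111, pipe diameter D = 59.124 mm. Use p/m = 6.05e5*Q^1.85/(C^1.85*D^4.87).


Q^1.85 = 10386
C^1.85 = 6079.2
D^4.87 = 4.2510e+08
p/m = 0.0024314 bar/m
p_total = 0.0024314 * 34.419 = 0.083687 bar

0.083687 bar


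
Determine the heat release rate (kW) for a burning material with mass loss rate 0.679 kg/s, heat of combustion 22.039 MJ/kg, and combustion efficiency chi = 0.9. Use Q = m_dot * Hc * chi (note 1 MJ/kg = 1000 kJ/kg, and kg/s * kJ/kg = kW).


Hc = 22.039 MJ/kg = 22.039 * 1000 kJ/kg = 22039 kJ/kg
Q = 0.679 kg/s * 22039 kJ/kg * 0.9 = 13468 kW

13468 kW


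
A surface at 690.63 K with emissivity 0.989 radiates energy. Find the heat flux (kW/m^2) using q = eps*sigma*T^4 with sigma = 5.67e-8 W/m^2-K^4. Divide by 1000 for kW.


T^4 = 2.2750e+11
q = 0.989 * 5.67e-8 * 2.2750e+11 / 1000 = 12.757 kW/m^2

12.757 kW/m^2


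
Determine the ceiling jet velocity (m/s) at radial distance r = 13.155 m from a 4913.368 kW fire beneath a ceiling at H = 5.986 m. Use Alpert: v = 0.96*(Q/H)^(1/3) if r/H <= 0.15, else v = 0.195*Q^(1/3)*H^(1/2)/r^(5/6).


r/H = 13.155 / 5.986 = 2.1976
r/H > 0.15, so v = 0.195*Q^(1/3)*H^(1/2)/r^(5/6)
Q^(1/3) = 17.000
H^(1/2) = 2.4466
r^(5/6) = 8.5620
v = 0.195 * 17.000 * 2.4466 / 8.5620 = 0.94730 m/s

0.94730 m/s


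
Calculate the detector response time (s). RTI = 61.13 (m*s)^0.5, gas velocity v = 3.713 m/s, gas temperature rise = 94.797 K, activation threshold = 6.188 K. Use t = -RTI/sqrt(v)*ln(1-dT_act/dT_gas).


dT_act/dT_gas = 0.065276
ln(1 - 0.065276) = -0.067504
t = -61.13 / sqrt(3.713) * -0.067504 = 2.1415 s

2.1415 s


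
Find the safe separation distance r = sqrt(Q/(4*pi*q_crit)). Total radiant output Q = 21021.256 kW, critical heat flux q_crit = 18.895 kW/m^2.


4*pi*q_crit = 237.44
Q/(4*pi*q_crit) = 88.532
r = sqrt(88.532) = 9.4092 m

9.4092 m


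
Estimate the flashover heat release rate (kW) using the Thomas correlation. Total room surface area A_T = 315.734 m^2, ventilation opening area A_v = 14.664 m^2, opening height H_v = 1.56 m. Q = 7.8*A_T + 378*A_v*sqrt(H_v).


7.8*A_T = 2462.7
sqrt(H_v) = 1.2490
378*A_v*sqrt(H_v) = 6923.2
Q = 2462.7 + 6923.2 = 9385.9 kW

9385.9 kW


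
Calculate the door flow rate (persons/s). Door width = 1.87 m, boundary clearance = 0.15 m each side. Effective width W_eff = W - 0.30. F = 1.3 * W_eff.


W_eff = 1.87 - 0.30 = 1.57 m
F = 1.3 * 1.57 = 2.041 persons/s

2.041 persons/s


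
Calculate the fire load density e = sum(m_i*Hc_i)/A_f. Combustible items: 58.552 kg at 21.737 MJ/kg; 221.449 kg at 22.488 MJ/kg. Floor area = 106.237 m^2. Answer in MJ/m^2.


Total energy = 58.552*21.737 + 221.449*22.488
= 1272.745 + 4979.945
= 6252.690 MJ
e = 6252.690 / 106.237 = 58.856 MJ/m^2

58.856 MJ/m^2


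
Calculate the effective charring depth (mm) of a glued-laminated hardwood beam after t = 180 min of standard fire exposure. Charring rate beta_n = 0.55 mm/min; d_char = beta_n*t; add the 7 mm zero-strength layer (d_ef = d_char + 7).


d_char = 0.55 * 180 = 99 mm
d_ef = 99 + 1.0*7 = 106 mm

106 mm


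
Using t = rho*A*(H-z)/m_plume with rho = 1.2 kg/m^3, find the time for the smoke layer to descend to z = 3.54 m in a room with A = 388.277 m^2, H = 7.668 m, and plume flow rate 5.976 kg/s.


H - z = 4.128 m
t = 1.2 * 388.277 * 4.128 / 5.976 = 321.85 s

321.85 s


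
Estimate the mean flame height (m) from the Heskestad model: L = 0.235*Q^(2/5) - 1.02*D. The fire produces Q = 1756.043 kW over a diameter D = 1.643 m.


Q^(2/5) = 19.852
0.235 * Q^(2/5) = 4.6653
1.02 * D = 1.6759
L = 2.9895 m

2.9895 m


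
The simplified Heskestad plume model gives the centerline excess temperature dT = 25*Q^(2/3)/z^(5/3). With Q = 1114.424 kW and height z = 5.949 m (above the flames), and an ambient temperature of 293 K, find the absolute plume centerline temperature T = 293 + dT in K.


Q^(2/3) = 107.49
z^(5/3) = 19.532
dT = 25 * 107.49 / 19.532 = 137.58 K
T = 293 + 137.58 = 430.58 K

430.58 K


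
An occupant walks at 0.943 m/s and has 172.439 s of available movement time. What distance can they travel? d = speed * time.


d = 0.943 * 172.439 = 162.61 m

162.61 m


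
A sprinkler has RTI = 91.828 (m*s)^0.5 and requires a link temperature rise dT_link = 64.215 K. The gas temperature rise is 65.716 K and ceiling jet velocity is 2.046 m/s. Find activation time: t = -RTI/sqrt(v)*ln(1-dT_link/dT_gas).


dT_link/dT_gas = 0.97716
ln(1 - 0.97716) = -3.7792
t = -91.828 / sqrt(2.046) * -3.7792 = 242.62 s

242.62 s


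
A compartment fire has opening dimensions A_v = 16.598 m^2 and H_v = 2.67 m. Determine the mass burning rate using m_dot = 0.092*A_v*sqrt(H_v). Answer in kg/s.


sqrt(H_v) = 1.6340
m_dot = 0.092 * 16.598 * 1.6340 = 2.4952 kg/s

2.4952 kg/s


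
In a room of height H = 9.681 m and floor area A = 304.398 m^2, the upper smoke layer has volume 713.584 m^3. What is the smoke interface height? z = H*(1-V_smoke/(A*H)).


V/(A*H) = 0.24215
1 - 0.24215 = 0.75785
z = 9.681 * 0.75785 = 7.3368 m

7.3368 m


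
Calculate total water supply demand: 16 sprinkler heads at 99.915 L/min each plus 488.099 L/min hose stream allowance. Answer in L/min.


Sprinkler demand = 16 * 99.915 = 1598.64 L/min
Total = 1598.64 + 488.099 = 2086.739 L/min

2086.739 L/min


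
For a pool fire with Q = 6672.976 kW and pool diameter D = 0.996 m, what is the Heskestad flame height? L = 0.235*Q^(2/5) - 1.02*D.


Q^(2/5) = 33.863
0.235 * Q^(2/5) = 7.9578
1.02 * D = 1.0159
L = 6.9419 m

6.9419 m


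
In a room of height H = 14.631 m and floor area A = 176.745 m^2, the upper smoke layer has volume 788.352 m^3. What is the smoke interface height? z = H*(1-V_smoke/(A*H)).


V/(A*H) = 0.30486
1 - 0.30486 = 0.69514
z = 14.631 * 0.69514 = 10.171 m

10.171 m


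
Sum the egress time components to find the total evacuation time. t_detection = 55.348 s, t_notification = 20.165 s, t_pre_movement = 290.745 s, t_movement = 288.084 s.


Total = 55.348 + 20.165 + 290.745 + 288.084 = 654.342 s

654.342 s


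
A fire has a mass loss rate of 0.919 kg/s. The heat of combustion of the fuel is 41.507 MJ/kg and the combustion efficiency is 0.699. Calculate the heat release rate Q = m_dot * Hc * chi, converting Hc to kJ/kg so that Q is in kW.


Hc = 41.507 MJ/kg = 41.507 * 1000 kJ/kg = 41507 kJ/kg
Q = 0.919 kg/s * 41507 kJ/kg * 0.699 = 26663 kW

26663 kW


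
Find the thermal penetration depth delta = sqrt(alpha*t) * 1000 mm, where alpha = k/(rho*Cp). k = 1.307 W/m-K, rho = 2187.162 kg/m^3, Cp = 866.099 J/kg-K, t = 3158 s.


alpha = 1.307 / (2187.162 * 866.099) = 6.8997e-07 m^2/s
alpha * t = 0.0021789
delta = sqrt(0.0021789) * 1000 = 46.679 mm

46.679 mm


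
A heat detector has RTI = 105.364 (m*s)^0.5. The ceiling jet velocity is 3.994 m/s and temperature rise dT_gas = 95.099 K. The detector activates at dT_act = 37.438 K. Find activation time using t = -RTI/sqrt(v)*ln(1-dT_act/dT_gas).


dT_act/dT_gas = 0.39367
ln(1 - 0.39367) = -0.50034
t = -105.364 / sqrt(3.994) * -0.50034 = 26.379 s

26.379 s


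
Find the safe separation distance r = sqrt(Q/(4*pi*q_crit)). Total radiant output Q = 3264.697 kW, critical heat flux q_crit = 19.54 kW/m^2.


4*pi*q_crit = 245.55
Q/(4*pi*q_crit) = 13.296
r = sqrt(13.296) = 3.6463 m

3.6463 m


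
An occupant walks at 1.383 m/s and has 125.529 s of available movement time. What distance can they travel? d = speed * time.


d = 1.383 * 125.529 = 173.61 m

173.61 m


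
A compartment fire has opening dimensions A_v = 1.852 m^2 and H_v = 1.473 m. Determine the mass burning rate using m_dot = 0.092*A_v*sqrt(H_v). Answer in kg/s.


sqrt(H_v) = 1.2137
m_dot = 0.092 * 1.852 * 1.2137 = 0.20679 kg/s

0.20679 kg/s


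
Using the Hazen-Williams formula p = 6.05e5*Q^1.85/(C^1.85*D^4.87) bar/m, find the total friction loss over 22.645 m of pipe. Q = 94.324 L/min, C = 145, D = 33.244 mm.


Q^1.85 = 4498.3
C^1.85 = 9966.2
D^4.87 = 2.5748e+07
p/m = 0.010606 bar/m
p_total = 0.010606 * 22.645 = 0.24016 bar

0.24016 bar


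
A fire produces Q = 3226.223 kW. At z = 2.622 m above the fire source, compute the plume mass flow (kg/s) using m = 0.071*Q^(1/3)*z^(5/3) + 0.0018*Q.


Q^(1/3) = 14.776
z^(5/3) = 4.9856
First term = 0.071 * 14.776 * 4.9856 = 5.2305
Second term = 0.0018 * 3226.223 = 5.8072
m = 11.038 kg/s

11.038 kg/s


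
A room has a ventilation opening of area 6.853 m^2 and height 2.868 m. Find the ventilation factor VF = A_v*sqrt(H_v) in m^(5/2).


sqrt(H_v) = 1.6935
VF = 6.853 * 1.6935 = 11.606 m^(5/2)

11.606 m^(5/2)


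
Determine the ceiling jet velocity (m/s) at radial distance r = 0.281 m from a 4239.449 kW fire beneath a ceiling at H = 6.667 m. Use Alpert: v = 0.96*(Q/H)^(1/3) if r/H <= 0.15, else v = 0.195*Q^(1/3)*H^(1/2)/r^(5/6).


r/H = 0.281 / 6.667 = 0.042148
r/H <= 0.15, so v = 0.96*(Q/H)^(1/3)
Q/H = 635.89
(Q/H)^(1/3) = 8.5992
v = 0.96 * 8.5992 = 8.2553 m/s

8.2553 m/s


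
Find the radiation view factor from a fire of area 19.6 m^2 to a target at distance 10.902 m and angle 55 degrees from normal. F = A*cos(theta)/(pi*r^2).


cos(55 deg) = 0.57358
pi*r^2 = 373.39
F = 19.6 * 0.57358 / 373.39 = 0.030108

0.030108


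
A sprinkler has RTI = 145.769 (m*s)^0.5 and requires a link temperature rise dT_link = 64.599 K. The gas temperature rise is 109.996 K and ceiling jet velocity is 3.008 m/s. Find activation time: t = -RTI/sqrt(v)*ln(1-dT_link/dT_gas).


dT_link/dT_gas = 0.58728
ln(1 - 0.58728) = -0.88500
t = -145.769 / sqrt(3.008) * -0.88500 = 74.382 s

74.382 s


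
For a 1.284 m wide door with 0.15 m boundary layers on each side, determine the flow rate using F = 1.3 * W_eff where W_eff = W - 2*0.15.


W_eff = 1.284 - 0.30 = 0.984 m
F = 1.3 * 0.984 = 1.2792 persons/s

1.2792 persons/s


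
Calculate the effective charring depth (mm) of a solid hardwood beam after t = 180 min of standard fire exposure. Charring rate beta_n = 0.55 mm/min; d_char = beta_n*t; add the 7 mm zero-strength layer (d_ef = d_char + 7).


d_char = 0.55 * 180 = 99 mm
d_ef = 99 + 1.0*7 = 106 mm

106 mm


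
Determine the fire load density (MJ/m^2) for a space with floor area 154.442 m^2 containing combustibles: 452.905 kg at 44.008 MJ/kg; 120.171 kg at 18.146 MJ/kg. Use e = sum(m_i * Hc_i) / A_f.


Total energy = 452.905*44.008 + 120.171*18.146
= 19931.44 + 2180.623
= 22112.07 MJ
e = 22112.07 / 154.442 = 143.17 MJ/m^2

143.17 MJ/m^2


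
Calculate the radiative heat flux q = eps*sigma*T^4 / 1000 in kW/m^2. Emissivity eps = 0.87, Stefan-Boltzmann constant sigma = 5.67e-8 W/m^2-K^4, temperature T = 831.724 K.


T^4 = 4.7854e+11
q = 0.87 * 5.67e-8 * 4.7854e+11 / 1000 = 23.606 kW/m^2

23.606 kW/m^2


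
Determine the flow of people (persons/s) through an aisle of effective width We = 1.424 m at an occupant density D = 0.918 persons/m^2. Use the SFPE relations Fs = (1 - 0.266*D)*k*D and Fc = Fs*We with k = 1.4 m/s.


1 - 0.266*D = 1 - 0.266*0.918 = 0.75581
Fs = 0.75581 * 1.4 * 0.918 = 0.97137 persons/(s*m)
Fc = 0.97137 * 1.424 = 1.3832 persons/s

1.3832 persons/s


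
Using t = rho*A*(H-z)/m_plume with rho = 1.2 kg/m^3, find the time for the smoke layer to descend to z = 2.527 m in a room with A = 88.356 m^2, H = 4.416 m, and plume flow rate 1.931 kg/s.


H - z = 1.889 m
t = 1.2 * 88.356 * 1.889 / 1.931 = 103.72 s

103.72 s


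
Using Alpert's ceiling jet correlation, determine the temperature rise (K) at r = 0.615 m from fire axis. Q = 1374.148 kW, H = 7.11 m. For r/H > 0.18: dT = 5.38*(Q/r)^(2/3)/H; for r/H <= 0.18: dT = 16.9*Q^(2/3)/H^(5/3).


r/H = 0.615 / 7.11 = 0.086498
r/H <= 0.18, so dT = 16.9*Q^(2/3)/H^(5/3)
Q^(2/3) = 123.60
H^(5/3) = 26.290
dT = 16.9 * 123.60 / 26.290 = 79.456 K

79.456 K


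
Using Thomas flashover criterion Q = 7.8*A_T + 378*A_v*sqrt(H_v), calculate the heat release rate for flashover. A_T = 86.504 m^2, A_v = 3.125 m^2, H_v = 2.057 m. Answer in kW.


7.8*A_T = 674.73
sqrt(H_v) = 1.4342
378*A_v*sqrt(H_v) = 1694.2
Q = 674.73 + 1694.2 = 2368.9 kW

2368.9 kW


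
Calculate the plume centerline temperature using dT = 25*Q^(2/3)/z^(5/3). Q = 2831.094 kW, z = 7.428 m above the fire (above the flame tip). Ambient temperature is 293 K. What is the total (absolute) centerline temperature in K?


Q^(2/3) = 200.13
z^(5/3) = 28.278
dT = 25 * 200.13 / 28.278 = 176.93 K
T = 293 + 176.93 = 469.93 K

469.93 K


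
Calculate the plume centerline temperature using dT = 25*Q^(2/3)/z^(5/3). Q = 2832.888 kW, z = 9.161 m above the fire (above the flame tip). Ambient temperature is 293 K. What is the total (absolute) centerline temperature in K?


Q^(2/3) = 200.21
z^(5/3) = 40.109
dT = 25 * 200.21 / 40.109 = 124.79 K
T = 293 + 124.79 = 417.79 K

417.79 K


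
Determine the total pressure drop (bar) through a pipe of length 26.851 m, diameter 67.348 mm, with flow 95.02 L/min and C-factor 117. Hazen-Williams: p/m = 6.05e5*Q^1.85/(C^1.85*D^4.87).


Q^1.85 = 4559.9
C^1.85 = 6701.1
D^4.87 = 8.0157e+08
p/m = 0.00051360 bar/m
p_total = 0.00051360 * 26.851 = 0.013791 bar

0.013791 bar


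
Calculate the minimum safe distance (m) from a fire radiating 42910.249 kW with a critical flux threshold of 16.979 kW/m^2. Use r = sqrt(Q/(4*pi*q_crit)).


4*pi*q_crit = 213.36
Q/(4*pi*q_crit) = 201.11
r = sqrt(201.11) = 14.181 m

14.181 m


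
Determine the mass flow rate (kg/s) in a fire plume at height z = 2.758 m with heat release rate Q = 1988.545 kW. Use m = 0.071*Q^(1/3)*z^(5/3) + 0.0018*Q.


Q^(1/3) = 12.575
z^(5/3) = 5.4241
First term = 0.071 * 12.575 * 5.4241 = 4.8428
Second term = 0.0018 * 1988.545 = 3.5794
m = 8.4222 kg/s

8.4222 kg/s


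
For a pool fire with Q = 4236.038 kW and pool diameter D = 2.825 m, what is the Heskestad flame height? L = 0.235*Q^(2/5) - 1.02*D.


Q^(2/5) = 28.235
0.235 * Q^(2/5) = 6.6352
1.02 * D = 2.8815
L = 3.7537 m

3.7537 m


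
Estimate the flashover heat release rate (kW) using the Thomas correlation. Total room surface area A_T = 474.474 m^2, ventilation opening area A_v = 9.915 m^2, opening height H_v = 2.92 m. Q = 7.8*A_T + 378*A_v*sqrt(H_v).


7.8*A_T = 3700.9
sqrt(H_v) = 1.7088
378*A_v*sqrt(H_v) = 6404.4
Q = 3700.9 + 6404.4 = 10105 kW

10105 kW


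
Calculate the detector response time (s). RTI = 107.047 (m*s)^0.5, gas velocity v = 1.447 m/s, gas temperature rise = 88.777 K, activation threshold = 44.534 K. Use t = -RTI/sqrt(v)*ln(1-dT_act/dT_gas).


dT_act/dT_gas = 0.50164
ln(1 - 0.50164) = -0.69643
t = -107.047 / sqrt(1.447) * -0.69643 = 61.975 s

61.975 s


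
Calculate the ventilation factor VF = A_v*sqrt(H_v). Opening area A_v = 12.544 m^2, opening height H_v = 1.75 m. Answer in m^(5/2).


sqrt(H_v) = 1.3229
VF = 12.544 * 1.3229 = 16.594 m^(5/2)

16.594 m^(5/2)


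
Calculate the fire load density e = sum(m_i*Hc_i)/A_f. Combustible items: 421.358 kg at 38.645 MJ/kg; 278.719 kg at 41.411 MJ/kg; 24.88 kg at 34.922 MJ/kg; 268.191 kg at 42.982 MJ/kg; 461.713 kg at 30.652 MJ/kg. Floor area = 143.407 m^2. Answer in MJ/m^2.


Total energy = 421.358*38.645 + 278.719*41.411 + 24.88*34.922 + 268.191*42.982 + 461.713*30.652
= 16283.38 + 11542.03 + 868.8594 + 11527.39 + 14152.43
= 54374.08 MJ
e = 54374.08 / 143.407 = 379.16 MJ/m^2

379.16 MJ/m^2


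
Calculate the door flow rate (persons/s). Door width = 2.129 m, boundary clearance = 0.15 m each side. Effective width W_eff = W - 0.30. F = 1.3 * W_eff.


W_eff = 2.129 - 0.30 = 1.829 m
F = 1.3 * 1.829 = 2.3777 persons/s

2.3777 persons/s


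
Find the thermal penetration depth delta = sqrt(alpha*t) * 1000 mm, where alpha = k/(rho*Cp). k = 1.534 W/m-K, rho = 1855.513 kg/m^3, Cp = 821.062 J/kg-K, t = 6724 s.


alpha = 1.534 / (1855.513 * 821.062) = 1.0069e-06 m^2/s
alpha * t = 0.0067704
delta = sqrt(0.0067704) * 1000 = 82.282 mm

82.282 mm


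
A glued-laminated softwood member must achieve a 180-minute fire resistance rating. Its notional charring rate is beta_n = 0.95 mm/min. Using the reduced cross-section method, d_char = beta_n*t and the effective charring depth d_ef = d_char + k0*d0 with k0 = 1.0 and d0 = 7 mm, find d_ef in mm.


d_char = 0.95 * 180 = 171 mm
d_ef = 171 + 1.0*7 = 178 mm

178 mm


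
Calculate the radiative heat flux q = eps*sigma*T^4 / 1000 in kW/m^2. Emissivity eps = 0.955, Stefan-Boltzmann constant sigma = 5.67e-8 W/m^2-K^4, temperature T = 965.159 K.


T^4 = 8.6775e+11
q = 0.955 * 5.67e-8 * 8.6775e+11 / 1000 = 46.987 kW/m^2

46.987 kW/m^2


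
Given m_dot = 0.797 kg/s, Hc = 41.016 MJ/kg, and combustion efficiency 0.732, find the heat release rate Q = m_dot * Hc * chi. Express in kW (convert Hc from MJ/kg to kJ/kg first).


Hc = 41.016 MJ/kg = 41.016 * 1000 kJ/kg = 41016 kJ/kg
Q = 0.797 kg/s * 41016 kJ/kg * 0.732 = 23929 kW

23929 kW


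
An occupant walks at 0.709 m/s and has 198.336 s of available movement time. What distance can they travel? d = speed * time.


d = 0.709 * 198.336 = 140.62 m

140.62 m


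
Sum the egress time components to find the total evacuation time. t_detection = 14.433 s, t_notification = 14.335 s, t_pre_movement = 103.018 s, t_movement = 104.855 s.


Total = 14.433 + 14.335 + 103.018 + 104.855 = 236.641 s

236.641 s


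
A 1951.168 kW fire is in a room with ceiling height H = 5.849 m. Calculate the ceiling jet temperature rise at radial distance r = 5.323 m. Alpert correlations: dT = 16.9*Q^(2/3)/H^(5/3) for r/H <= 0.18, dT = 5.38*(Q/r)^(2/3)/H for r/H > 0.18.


r/H = 5.323 / 5.849 = 0.91007
r/H > 0.18, so dT = 5.38*(Q/r)^(2/3)/H
Q/r = 366.55
(Q/r)^(2/3) = 51.218
dT = 5.38 * 51.218 / 5.849 = 47.111 K

47.111 K


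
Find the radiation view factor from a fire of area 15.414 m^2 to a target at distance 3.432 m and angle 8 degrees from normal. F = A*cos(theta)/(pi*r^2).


cos(8 deg) = 0.99027
pi*r^2 = 37.004
F = 15.414 * 0.99027 / 37.004 = 0.41250

0.41250


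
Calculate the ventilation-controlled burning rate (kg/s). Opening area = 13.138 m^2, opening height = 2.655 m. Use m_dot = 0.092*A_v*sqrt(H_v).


sqrt(H_v) = 1.6294
m_dot = 0.092 * 13.138 * 1.6294 = 1.9695 kg/s

1.9695 kg/s


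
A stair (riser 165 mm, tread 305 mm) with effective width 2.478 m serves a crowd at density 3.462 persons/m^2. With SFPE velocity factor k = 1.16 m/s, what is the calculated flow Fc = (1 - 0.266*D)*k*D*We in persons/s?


1 - 0.266*D = 1 - 0.266*3.462 = 0.079108
Fs = 0.079108 * 1.16 * 3.462 = 0.31769 persons/(s*m)
Fc = 0.31769 * 2.478 = 0.78724 persons/s

0.78724 persons/s


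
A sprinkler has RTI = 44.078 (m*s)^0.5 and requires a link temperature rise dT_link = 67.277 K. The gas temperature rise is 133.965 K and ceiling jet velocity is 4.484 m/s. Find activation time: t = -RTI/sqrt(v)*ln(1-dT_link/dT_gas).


dT_link/dT_gas = 0.50220
ln(1 - 0.50220) = -0.69755
t = -44.078 / sqrt(4.484) * -0.69755 = 14.520 s

14.520 s


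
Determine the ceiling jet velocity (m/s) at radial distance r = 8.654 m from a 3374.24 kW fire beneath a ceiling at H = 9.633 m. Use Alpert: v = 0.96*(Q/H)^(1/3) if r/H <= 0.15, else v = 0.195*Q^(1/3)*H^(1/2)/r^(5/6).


r/H = 8.654 / 9.633 = 0.89837
r/H > 0.15, so v = 0.195*Q^(1/3)*H^(1/2)/r^(5/6)
Q^(1/3) = 14.999
H^(1/2) = 3.1037
r^(5/6) = 6.0397
v = 0.195 * 14.999 * 3.1037 / 6.0397 = 1.5030 m/s

1.5030 m/s


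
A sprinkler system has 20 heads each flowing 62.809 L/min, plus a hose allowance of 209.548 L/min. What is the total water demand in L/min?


Sprinkler demand = 20 * 62.809 = 1256.18 L/min
Total = 1256.18 + 209.548 = 1465.728 L/min

1465.728 L/min


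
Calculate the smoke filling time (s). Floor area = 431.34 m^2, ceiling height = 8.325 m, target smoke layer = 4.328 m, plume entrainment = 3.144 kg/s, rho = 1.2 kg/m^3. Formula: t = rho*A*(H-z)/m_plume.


H - z = 3.997 m
t = 1.2 * 431.34 * 3.997 / 3.144 = 658.04 s

658.04 s


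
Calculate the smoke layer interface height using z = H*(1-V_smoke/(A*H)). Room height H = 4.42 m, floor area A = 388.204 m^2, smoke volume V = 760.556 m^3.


V/(A*H) = 0.44325
1 - 0.44325 = 0.55675
z = 4.42 * 0.55675 = 2.4608 m

2.4608 m


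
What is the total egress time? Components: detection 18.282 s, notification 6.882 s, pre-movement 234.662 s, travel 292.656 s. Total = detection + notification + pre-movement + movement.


Total = 18.282 + 6.882 + 234.662 + 292.656 = 552.482 s

552.482 s


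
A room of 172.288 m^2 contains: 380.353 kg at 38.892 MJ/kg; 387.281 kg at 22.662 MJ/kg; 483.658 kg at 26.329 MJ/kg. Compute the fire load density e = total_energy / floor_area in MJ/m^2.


Total energy = 380.353*38.892 + 387.281*22.662 + 483.658*26.329
= 14792.69 + 8776.562 + 12734.23
= 36303.48 MJ
e = 36303.48 / 172.288 = 210.71 MJ/m^2

210.71 MJ/m^2


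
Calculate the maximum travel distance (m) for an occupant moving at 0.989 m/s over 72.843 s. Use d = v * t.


d = 0.989 * 72.843 = 72.042 m

72.042 m


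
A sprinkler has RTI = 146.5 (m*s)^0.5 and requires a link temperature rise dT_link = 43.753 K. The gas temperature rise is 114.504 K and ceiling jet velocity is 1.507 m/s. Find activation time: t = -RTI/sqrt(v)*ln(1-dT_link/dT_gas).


dT_link/dT_gas = 0.38211
ln(1 - 0.38211) = -0.48144
t = -146.5 / sqrt(1.507) * -0.48144 = 57.455 s

57.455 s


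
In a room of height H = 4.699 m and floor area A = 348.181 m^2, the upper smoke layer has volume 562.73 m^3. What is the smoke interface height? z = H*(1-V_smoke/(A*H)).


V/(A*H) = 0.34395
1 - 0.34395 = 0.65605
z = 4.699 * 0.65605 = 3.0828 m

3.0828 m


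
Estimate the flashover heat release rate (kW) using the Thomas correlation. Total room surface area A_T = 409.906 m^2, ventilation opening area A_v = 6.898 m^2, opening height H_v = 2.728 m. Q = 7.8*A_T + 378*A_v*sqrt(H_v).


7.8*A_T = 3197.3
sqrt(H_v) = 1.6517
378*A_v*sqrt(H_v) = 4306.6
Q = 3197.3 + 4306.6 = 7503.9 kW

7503.9 kW


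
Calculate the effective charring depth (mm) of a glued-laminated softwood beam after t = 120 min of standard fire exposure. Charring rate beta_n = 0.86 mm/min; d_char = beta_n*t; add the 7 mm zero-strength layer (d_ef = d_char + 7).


d_char = 0.86 * 120 = 103.2 mm
d_ef = 103.2 + 1.0*7 = 110.2 mm

110.2 mm


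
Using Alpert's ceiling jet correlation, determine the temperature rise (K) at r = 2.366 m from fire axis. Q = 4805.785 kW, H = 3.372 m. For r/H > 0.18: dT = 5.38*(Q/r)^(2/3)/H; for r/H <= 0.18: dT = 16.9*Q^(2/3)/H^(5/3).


r/H = 2.366 / 3.372 = 0.70166
r/H > 0.18, so dT = 5.38*(Q/r)^(2/3)/H
Q/r = 2031.2
(Q/r)^(2/3) = 160.39
dT = 5.38 * 160.39 / 3.372 = 255.89 K

255.89 K


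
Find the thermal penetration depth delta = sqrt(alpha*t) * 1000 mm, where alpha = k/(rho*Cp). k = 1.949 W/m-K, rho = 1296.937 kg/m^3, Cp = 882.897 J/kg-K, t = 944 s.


alpha = 1.949 / (1296.937 * 882.897) = 1.7021e-06 m^2/s
alpha * t = 0.0016068
delta = sqrt(0.0016068) * 1000 = 40.085 mm

40.085 mm


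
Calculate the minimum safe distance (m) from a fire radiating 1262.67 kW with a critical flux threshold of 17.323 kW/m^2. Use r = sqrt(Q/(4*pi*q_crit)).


4*pi*q_crit = 217.69
Q/(4*pi*q_crit) = 5.8004
r = sqrt(5.8004) = 2.4084 m

2.4084 m


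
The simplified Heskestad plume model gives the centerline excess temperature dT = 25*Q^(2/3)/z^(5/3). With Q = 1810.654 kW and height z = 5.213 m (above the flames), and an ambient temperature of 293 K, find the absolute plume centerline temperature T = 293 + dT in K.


Q^(2/3) = 148.56
z^(5/3) = 15.673
dT = 25 * 148.56 / 15.673 = 236.96 K
T = 293 + 236.96 = 529.96 K

529.96 K


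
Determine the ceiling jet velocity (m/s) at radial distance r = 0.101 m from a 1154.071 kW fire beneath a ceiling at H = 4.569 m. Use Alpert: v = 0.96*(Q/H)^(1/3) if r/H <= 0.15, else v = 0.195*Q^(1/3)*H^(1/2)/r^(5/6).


r/H = 0.101 / 4.569 = 0.022105
r/H <= 0.15, so v = 0.96*(Q/H)^(1/3)
Q/H = 252.59
(Q/H)^(1/3) = 6.3213
v = 0.96 * 6.3213 = 6.0684 m/s

6.0684 m/s


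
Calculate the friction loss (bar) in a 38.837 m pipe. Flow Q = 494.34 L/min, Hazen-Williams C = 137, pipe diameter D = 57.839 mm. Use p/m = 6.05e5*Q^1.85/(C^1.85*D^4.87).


Q^1.85 = 96371
C^1.85 = 8972.9
D^4.87 = 3.8196e+08
p/m = 0.017012 bar/m
p_total = 0.017012 * 38.837 = 0.66069 bar

0.66069 bar


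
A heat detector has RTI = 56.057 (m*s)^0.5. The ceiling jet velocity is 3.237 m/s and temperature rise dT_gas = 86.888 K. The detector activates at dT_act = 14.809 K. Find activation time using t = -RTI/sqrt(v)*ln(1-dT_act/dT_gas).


dT_act/dT_gas = 0.17044
ln(1 - 0.17044) = -0.18686
t = -56.057 / sqrt(3.237) * -0.18686 = 5.8219 s

5.8219 s


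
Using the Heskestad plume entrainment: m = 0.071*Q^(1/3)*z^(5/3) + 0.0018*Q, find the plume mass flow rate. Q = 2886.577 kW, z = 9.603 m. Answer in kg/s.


Q^(1/3) = 14.238
z^(5/3) = 43.386
First term = 0.071 * 14.238 * 43.386 = 43.860
Second term = 0.0018 * 2886.577 = 5.1958
m = 49.055 kg/s

49.055 kg/s


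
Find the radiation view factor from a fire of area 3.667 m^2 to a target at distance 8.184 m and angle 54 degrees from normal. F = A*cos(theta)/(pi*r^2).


cos(54 deg) = 0.58779
pi*r^2 = 210.42
F = 3.667 * 0.58779 / 210.42 = 0.010244

0.010244


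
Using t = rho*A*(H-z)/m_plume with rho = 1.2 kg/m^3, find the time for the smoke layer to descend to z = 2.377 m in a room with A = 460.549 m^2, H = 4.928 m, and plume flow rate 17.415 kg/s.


H - z = 2.551 m
t = 1.2 * 460.549 * 2.551 / 17.415 = 80.955 s

80.955 s


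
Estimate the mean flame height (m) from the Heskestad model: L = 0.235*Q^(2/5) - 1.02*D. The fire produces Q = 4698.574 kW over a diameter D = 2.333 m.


Q^(2/5) = 29.430
0.235 * Q^(2/5) = 6.9160
1.02 * D = 2.3797
L = 4.5363 m

4.5363 m


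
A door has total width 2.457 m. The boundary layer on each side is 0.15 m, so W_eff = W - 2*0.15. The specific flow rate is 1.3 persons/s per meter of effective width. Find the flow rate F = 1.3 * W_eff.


W_eff = 2.457 - 0.30 = 2.157 m
F = 1.3 * 2.157 = 2.8041 persons/s

2.8041 persons/s


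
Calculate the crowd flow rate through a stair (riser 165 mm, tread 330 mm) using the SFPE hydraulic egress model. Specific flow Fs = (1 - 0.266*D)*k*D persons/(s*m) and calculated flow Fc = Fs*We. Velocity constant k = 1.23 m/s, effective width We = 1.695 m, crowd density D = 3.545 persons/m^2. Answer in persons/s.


1 - 0.266*D = 1 - 0.266*3.545 = 0.057030
Fs = 0.057030 * 1.23 * 3.545 = 0.24867 persons/(s*m)
Fc = 0.24867 * 1.695 = 0.42150 persons/s

0.42150 persons/s


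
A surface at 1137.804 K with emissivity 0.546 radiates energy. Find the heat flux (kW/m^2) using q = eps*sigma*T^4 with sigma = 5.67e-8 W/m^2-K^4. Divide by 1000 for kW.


T^4 = 1.6760e+12
q = 0.546 * 5.67e-8 * 1.6760e+12 / 1000 = 51.885 kW/m^2

51.885 kW/m^2


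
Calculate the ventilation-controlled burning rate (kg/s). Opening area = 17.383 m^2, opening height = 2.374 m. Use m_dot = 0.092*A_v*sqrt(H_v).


sqrt(H_v) = 1.5408
m_dot = 0.092 * 17.383 * 1.5408 = 2.4641 kg/s

2.4641 kg/s


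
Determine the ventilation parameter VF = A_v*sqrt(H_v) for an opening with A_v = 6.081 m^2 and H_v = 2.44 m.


sqrt(H_v) = 1.5620
VF = 6.081 * 1.5620 = 9.4988 m^(5/2)

9.4988 m^(5/2)


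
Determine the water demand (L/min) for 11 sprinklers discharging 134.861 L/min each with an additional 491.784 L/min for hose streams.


Sprinkler demand = 11 * 134.861 = 1483.471 L/min
Total = 1483.471 + 491.784 = 1975.255 L/min

1975.255 L/min


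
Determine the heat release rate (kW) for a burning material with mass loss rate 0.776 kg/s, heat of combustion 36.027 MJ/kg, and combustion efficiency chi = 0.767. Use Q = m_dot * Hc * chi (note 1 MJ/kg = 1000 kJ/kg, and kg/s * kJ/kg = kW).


Hc = 36.027 MJ/kg = 36.027 * 1000 kJ/kg = 36027 kJ/kg
Q = 0.776 kg/s * 36027 kJ/kg * 0.767 = 21443 kW

21443 kW


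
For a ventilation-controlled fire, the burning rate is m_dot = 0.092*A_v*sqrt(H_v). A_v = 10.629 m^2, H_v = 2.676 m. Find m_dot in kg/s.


sqrt(H_v) = 1.6358
m_dot = 0.092 * 10.629 * 1.6358 = 1.5996 kg/s

1.5996 kg/s


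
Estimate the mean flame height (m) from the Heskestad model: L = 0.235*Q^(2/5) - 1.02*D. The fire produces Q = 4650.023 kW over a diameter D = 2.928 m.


Q^(2/5) = 29.308
0.235 * Q^(2/5) = 6.8873
1.02 * D = 2.9866
L = 3.9008 m

3.9008 m


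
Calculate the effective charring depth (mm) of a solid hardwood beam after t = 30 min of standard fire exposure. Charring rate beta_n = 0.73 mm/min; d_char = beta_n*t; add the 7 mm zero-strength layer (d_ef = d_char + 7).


d_char = 0.73 * 30 = 21.9 mm
d_ef = 21.9 + 1.0*7 = 28.9 mm

28.9 mm


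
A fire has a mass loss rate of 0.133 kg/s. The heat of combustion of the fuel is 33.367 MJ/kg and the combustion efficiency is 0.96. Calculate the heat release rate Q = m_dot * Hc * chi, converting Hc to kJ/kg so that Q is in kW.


Hc = 33.367 MJ/kg = 33.367 * 1000 kJ/kg = 33367 kJ/kg
Q = 0.133 kg/s * 33367 kJ/kg * 0.96 = 4260.3 kW

4260.3 kW


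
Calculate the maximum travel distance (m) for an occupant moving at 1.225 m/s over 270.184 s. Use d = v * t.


d = 1.225 * 270.184 = 330.98 m

330.98 m


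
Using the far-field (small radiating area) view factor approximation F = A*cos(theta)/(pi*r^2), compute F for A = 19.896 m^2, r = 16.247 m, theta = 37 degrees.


cos(37 deg) = 0.79864
pi*r^2 = 829.27
F = 19.896 * 0.79864 / 829.27 = 0.019161

0.019161


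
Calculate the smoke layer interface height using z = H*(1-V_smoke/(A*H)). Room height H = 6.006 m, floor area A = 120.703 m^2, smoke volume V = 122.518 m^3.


V/(A*H) = 0.16900
1 - 0.16900 = 0.83100
z = 6.006 * 0.83100 = 4.9910 m

4.9910 m


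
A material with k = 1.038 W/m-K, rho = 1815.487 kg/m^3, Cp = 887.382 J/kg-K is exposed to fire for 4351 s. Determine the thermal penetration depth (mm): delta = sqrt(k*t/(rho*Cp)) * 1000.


alpha = 1.038 / (1815.487 * 887.382) = 6.4431e-07 m^2/s
alpha * t = 0.0028034
delta = sqrt(0.0028034) * 1000 = 52.947 mm

52.947 mm


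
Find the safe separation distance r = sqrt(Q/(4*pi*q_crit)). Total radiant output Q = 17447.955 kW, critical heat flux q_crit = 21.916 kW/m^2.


4*pi*q_crit = 275.40
Q/(4*pi*q_crit) = 63.354
r = sqrt(63.354) = 7.9595 m

7.9595 m


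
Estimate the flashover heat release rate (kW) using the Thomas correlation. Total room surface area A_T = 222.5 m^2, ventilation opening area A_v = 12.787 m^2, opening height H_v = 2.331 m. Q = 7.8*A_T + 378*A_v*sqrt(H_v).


7.8*A_T = 1735.5
sqrt(H_v) = 1.5268
378*A_v*sqrt(H_v) = 7379.6
Q = 1735.5 + 7379.6 = 9115.1 kW

9115.1 kW


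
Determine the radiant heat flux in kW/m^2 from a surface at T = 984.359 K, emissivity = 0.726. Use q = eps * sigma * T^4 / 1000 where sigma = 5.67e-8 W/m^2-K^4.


T^4 = 9.3889e+11
q = 0.726 * 5.67e-8 * 9.3889e+11 / 1000 = 38.649 kW/m^2

38.649 kW/m^2


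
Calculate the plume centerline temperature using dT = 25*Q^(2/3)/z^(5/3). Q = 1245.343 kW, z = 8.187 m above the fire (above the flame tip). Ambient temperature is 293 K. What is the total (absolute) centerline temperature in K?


Q^(2/3) = 115.75
z^(5/3) = 33.256
dT = 25 * 115.75 / 33.256 = 87.014 K
T = 293 + 87.014 = 380.01 K

380.01 K


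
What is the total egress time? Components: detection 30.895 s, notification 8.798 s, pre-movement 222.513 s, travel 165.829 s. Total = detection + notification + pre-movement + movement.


Total = 30.895 + 8.798 + 222.513 + 165.829 = 428.035 s

428.035 s


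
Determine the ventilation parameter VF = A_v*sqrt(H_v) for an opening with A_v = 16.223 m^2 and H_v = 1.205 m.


sqrt(H_v) = 1.0977
VF = 16.223 * 1.0977 = 17.808 m^(5/2)

17.808 m^(5/2)


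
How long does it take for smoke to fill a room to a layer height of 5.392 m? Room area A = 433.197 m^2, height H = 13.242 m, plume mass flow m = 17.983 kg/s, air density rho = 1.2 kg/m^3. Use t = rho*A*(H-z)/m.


H - z = 7.85 m
t = 1.2 * 433.197 * 7.85 / 17.983 = 226.92 s

226.92 s


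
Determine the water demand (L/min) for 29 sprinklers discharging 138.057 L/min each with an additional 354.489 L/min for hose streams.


Sprinkler demand = 29 * 138.057 = 4003.653 L/min
Total = 4003.653 + 354.489 = 4358.142 L/min

4358.142 L/min


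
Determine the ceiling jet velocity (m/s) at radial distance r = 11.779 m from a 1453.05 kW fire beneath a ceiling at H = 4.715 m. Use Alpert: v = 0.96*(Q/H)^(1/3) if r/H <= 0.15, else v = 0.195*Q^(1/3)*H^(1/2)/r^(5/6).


r/H = 11.779 / 4.715 = 2.4982
r/H > 0.15, so v = 0.195*Q^(1/3)*H^(1/2)/r^(5/6)
Q^(1/3) = 11.326
H^(1/2) = 2.1714
r^(5/6) = 7.8089
v = 0.195 * 11.326 * 2.1714 / 7.8089 = 0.61416 m/s

0.61416 m/s


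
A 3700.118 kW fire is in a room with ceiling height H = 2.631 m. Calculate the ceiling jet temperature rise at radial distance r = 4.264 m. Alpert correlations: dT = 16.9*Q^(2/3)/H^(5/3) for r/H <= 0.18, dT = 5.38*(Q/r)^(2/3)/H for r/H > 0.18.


r/H = 4.264 / 2.631 = 1.6207
r/H > 0.18, so dT = 5.38*(Q/r)^(2/3)/H
Q/r = 867.76
(Q/r)^(2/3) = 90.977
dT = 5.38 * 90.977 / 2.631 = 186.03 K

186.03 K


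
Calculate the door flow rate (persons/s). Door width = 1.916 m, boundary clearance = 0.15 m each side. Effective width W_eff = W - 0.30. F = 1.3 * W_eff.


W_eff = 1.916 - 0.30 = 1.616 m
F = 1.3 * 1.616 = 2.1008 persons/s

2.1008 persons/s


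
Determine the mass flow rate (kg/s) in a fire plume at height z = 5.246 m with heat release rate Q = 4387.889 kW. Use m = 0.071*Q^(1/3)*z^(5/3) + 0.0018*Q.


Q^(1/3) = 16.371
z^(5/3) = 15.838
First term = 0.071 * 16.371 * 15.838 = 18.410
Second term = 0.0018 * 4387.889 = 7.8982
m = 26.308 kg/s

26.308 kg/s


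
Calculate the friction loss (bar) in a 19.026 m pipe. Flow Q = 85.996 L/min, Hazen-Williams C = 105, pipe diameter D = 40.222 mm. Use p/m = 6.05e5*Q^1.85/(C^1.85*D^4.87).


Q^1.85 = 3791.3
C^1.85 = 5485.3
D^4.87 = 6.5124e+07
p/m = 0.0064210 bar/m
p_total = 0.0064210 * 19.026 = 0.12217 bar

0.12217 bar


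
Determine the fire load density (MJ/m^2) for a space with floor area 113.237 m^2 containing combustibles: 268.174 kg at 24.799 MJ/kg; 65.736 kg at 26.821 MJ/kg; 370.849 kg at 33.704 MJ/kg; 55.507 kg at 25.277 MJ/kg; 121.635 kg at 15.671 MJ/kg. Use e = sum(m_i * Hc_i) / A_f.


Total energy = 268.174*24.799 + 65.736*26.821 + 370.849*33.704 + 55.507*25.277 + 121.635*15.671
= 6650.447 + 1763.105 + 12499.09 + 1403.050 + 1906.142
= 24221.84 MJ
e = 24221.84 / 113.237 = 213.90 MJ/m^2

213.90 MJ/m^2


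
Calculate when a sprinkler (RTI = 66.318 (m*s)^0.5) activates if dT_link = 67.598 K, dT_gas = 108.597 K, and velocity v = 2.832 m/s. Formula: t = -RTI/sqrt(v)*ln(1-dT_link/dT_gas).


dT_link/dT_gas = 0.62247
ln(1 - 0.62247) = -0.97410
t = -66.318 / sqrt(2.832) * -0.97410 = 38.387 s

38.387 s
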